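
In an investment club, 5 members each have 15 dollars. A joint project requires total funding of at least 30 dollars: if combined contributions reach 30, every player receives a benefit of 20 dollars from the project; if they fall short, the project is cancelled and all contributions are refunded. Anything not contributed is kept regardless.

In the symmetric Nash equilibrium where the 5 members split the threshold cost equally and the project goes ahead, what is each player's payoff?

Equal share of the threshold: 30/5 = 6.
At this profile no one gains by cutting their contribution: any cut drops the total below 30, the project is cancelled, contributions are refunded, and the deviator ends with 15, which is less than 15 − 6 + 20 = 29. Contributing more than 6 just wastes the excess. So contributing exactly 6 is a best response.
Each player's payoff: 15 − 6 + 20 = 29.

29 dollars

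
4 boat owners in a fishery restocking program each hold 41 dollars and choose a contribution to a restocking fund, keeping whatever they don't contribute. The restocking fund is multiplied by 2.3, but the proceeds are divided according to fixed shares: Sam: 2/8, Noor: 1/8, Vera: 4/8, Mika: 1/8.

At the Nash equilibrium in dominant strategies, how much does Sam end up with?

64.58 dollars

Player j's private return per contributed unit is 2.3 × (j's share). Contributing is weakly dominant for j when that share is at least 1/2.3 = 0.4348, and contributing 0 is dominant otherwise.
The only share above 0.4348 is Vera's 4/8, contributing 41; the remaining 3 contribute 0. Total contributed: 41.
Sam keeps 41 and receives 2.3 × 41 × 2/8 = 23.58 from the restocking fund, for a payoff of 64.58.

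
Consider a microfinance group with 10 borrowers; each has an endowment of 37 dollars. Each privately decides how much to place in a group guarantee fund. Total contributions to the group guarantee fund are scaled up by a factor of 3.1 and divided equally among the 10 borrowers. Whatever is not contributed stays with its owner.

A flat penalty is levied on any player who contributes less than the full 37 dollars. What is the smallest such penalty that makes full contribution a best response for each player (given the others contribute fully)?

25.53 dollars

Given the others contribute fully, the best deviation is to contribute 0 (any partial contribution still incurs the fine and gives up units whose private return 0.3100 is below 1).
Deviating from 37 to 0 saves 37 dollars but forfeits the deviator's share of the drop in the group guarantee fund: 3.1/10 × 37 = 11.47.
So the deviation gain is 37 − 11.47 = 25.53, and the fine must be at least 25.53 dollars to wipe it out.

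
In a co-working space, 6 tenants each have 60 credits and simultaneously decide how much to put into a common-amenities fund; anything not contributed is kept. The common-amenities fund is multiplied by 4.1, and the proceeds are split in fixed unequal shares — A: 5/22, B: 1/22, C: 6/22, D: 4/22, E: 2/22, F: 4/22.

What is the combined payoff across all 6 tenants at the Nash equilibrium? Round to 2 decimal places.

Each unit j contributes comes back to j as 4.1 × (j's share), so j prefers to contribute only if that share exceeds 1/4.1 = 0.2439; otherwise keeping the unit dominates.
C alone (share 6/22) is above the threshold, contributing 60; the remaining 5 contribute 0. Total contributed: 60.
The common-amenities fund pays out 4.1 × 60 = 246.00 in total (split across the unequal shares, but the aggregate is all that matters for the group sum).
The 5 free-riders keep 60 each, adding 300. Group total = 300 + 246.00 = 546.00.

546.00 credits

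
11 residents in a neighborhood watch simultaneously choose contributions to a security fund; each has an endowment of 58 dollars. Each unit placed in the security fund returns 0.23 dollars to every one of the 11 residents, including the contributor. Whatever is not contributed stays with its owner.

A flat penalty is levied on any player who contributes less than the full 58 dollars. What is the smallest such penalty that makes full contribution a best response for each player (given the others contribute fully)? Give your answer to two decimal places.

44.66 dollars

Given the others contribute fully, the best deviation is to contribute 0 (any partial contribution still incurs the fine and gives up units whose private return 0.23 is below 1).
Deviating from 58 to 0 saves 58 dollars but forfeits the deviator's share of the drop in the security fund: 0.23 × 58 = 13.34.
So the deviation gain is 58 − 13.34 = 44.66, and the fine must be at least 44.66 dollars to wipe it out.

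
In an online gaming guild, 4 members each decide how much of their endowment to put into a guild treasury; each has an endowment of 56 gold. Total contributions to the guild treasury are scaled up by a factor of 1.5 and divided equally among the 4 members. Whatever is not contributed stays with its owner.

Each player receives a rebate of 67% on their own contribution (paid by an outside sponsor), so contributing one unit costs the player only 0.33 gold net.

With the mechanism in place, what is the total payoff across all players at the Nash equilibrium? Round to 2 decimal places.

With the mechanism, a contributed unit returns (1.5/4) / 0.33 = 1.1364 per unit of net cost to the contributor — now above 1 — so contributing fully is weakly dominant for every player.
So the Nash equilibrium is full contribution by all 4; the group earns 4 × (56 × 0.67 + 1.5 × 56) = 486.08.

486.08 gold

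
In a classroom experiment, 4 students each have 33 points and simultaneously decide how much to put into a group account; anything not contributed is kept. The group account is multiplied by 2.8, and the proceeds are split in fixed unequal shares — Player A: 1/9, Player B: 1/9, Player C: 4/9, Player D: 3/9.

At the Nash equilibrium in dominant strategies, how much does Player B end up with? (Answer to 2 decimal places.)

43.27 points

For player j, contributing a unit is worthwhile iff 2.8 × (j's share) ≥ 1, i.e. iff j's share is at least 0.3571.
The only share above 0.3571 is Player C's 4/9, contributing 33; the remaining 3 contribute 0. Total contributed: 33.
Player B keeps 33 and receives 2.8 × 33 × 1/9 = 10.27 from the group account, for a payoff of 43.27.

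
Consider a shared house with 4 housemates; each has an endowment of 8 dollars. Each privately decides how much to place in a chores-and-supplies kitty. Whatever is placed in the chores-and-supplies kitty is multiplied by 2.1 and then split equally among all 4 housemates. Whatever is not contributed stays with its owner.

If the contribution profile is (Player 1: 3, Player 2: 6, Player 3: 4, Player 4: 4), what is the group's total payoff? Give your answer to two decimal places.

Total contributed: 3 + 6 + 4 + 4 = 17; total kept: 4 × 8 − 17 = 15.
The chores-and-supplies kitty pays out 2.1 × 17 = 35.70 in aggregate.
Group total = 15 + 35.70 = 50.70.

50.70 dollars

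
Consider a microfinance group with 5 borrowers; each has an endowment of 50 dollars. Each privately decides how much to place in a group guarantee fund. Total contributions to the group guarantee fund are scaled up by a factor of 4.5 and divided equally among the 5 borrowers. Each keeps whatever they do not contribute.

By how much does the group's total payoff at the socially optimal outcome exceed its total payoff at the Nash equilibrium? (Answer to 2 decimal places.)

875.00 dollars

Each contributed unit returns 4.5/5 = 0.9000 to its contributor — below 1 — so contributing 0 is dominant for every player. At the Nash equilibrium everyone keeps their 50, and the group total is 5 × 50 = 250.
Each contributed unit returns 4.500 to the group as a whole (0.9000 to each of 5 players), which exceeds 1, so the social optimum is full contribution: group total = 4.500 × 250 = 1125.00.
Efficiency loss = 1125.00 − 250 = 875.00.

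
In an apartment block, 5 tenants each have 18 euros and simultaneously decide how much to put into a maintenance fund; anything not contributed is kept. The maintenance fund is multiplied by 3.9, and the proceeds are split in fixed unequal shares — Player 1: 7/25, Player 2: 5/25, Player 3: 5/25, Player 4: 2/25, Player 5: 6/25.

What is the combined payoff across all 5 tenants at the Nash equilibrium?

Player j's private return per contributed unit is 3.9 × (j's share). Contributing is weakly dominant for j when that share is at least 1/3.9 = 0.2564, and contributing 0 is dominant otherwise.
The only share above 0.2564 is Player 1's 7/25, contributing 18; the remaining 4 contribute 0. Total contributed: 18.
The maintenance fund pays out 3.9 × 18 = 70.20 in total (split across the unequal shares, but the aggregate is all that matters for the group sum).
The 4 free-riders keep 18 each, adding 72. Group total = 72 + 70.20 = 142.20.

142.20 euros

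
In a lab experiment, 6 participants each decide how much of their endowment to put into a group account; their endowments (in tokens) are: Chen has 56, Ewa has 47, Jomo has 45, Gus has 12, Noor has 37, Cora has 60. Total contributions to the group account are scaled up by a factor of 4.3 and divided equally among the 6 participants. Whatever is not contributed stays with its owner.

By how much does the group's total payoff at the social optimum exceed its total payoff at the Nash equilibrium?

The private return per contributed unit is 4.3/6 = 0.7167 < 1 for every player regardless of endowment, so the Nash equilibrium is zero contribution and the group total is Σ E_j = 56 + 47 + 45 + 12 + 37 + 60 = 257.
Each contributed unit returns 4.300 to the group, so the social optimum is full contribution by everyone: group total = 4.300 × 257 = 1105.10.
Efficiency loss = (4.300 − 1) × 257 = 848.10.

848.10 tokens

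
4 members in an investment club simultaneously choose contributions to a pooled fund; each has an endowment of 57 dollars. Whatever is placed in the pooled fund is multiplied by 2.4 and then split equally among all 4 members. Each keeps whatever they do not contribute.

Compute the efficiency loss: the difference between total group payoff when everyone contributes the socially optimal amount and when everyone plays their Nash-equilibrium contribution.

319.20 dollars

Each contributed unit returns 2.4/4 = 0.6000 to its contributor — below 1 — so contributing 0 is dominant for every player. At the Nash equilibrium everyone keeps their 57, and the group total is 4 × 57 = 228.
Each contributed unit returns 2.400 to the group as a whole (0.6000 to each of 4 players), which exceeds 1, so the social optimum is full contribution: group total = 2.400 × 228 = 547.20.
Efficiency loss = 547.20 − 228 = 319.20.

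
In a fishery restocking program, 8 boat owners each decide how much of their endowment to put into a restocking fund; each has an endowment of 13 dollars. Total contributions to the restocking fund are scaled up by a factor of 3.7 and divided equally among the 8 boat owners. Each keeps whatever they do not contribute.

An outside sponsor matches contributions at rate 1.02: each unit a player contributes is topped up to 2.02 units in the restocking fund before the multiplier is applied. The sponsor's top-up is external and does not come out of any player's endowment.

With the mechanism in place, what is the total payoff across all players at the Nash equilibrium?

104.00 dollars

With the mechanism, a contributed unit returns 3.7 × 2.02 / 8 = 0.9343 per unit of net cost — still below 1 — so contributing 0 remains dominant for every player.
Everyone keeps their endowment and the group total is 8 × 13 = 104.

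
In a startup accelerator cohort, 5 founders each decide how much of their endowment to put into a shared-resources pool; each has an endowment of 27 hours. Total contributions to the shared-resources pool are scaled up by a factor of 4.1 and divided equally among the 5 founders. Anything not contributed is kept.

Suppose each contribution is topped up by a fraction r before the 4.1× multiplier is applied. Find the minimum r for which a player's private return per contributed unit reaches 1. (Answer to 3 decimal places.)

0.220

With matching at rate r, one contributed unit becomes (1 + r) in the shared-resources pool and returns 4.1 × (1 + r) / 5 to the contributor.
Setting this equal to 1: 1 + r = 5/4.1 = 1.2195.
So the minimum matching rate is r = 1.2195 − 1 = 0.220.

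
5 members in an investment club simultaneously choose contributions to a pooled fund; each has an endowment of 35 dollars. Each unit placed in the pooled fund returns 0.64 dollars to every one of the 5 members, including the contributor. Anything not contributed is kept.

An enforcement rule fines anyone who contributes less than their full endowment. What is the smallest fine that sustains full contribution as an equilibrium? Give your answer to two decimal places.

12.60 dollars

Given the others contribute fully, the best deviation is to contribute 0 (any partial contribution still incurs the fine and gives up units whose private return 0.64 is below 1).
Deviating from 35 to 0 saves 35 dollars but forfeits the deviator's share of the drop in the pooled fund: 0.64 × 35 = 22.40.
So the deviation gain is 35 − 22.40 = 12.60, and the fine must be at least 12.60 dollars to wipe it out.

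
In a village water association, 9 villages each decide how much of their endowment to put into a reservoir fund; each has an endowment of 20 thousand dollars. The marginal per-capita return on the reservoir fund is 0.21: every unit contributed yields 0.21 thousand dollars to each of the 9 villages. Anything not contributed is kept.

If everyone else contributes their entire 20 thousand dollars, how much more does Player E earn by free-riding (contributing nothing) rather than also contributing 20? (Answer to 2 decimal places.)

15.80 thousand dollars

Switching from a contribution of 20 to 0 lets Player E keep an extra 20 thousand dollars, but lowers the reservoir fund by 20, which costs Player E their own share of that drop: 0.21 × 20 = 4.20.
Net gain = 20 − 4.20 = 15.80. The private return per contributed unit (0.21) is below 1, so free-riding is indeed the best response regardless of what the others do.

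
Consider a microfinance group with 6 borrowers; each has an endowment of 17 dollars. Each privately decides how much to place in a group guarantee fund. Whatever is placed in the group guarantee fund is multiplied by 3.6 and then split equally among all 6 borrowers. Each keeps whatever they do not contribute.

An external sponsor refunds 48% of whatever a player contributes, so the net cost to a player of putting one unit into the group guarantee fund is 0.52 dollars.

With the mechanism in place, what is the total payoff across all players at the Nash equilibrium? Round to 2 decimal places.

The effective private return per unit is now (3.6/6) / 0.52 = 1.1538 > 1, so every player's dominant strategy flips to full contribution.
At the Nash equilibrium everyone contributes 17. Group total payoff = 6 × (17 × 0.48 + 3.6 × 17) = 416.16.

416.16 dollars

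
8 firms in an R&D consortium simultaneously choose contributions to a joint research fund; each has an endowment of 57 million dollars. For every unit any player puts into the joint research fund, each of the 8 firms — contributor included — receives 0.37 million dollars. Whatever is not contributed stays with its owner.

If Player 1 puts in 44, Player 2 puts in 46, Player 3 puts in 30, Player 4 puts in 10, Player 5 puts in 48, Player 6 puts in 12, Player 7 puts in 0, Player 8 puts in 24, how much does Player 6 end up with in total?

124.18 million dollars

Total contributed: 44 + 46 + 30 + 10 + 48 + 12 + 0 + 24 = 214.
Each receives 0.37 × 214 = 79.18 from the joint research fund.
Player 6 keeps 57 − 12 = 45, so Player 6's payoff is 45 + 79.18 = 124.18.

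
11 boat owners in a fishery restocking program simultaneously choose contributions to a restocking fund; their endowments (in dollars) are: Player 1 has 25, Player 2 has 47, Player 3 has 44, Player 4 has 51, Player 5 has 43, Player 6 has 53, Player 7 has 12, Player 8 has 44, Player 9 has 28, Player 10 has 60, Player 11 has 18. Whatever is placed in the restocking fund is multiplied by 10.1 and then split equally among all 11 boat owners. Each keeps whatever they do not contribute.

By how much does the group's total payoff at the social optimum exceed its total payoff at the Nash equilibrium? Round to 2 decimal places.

3867.50 dollars

The private return per contributed unit is 10.1/11 = 0.9182 < 1 for every player regardless of endowment, so the Nash equilibrium is zero contribution and the group total is Σ E_j = 25 + 47 + 44 + 51 + 43 + 53 + 12 + 44 + 28 + 60 + 18 = 425.
Each contributed unit returns 10.100 to the group, so the social optimum is full contribution by everyone: group total = 10.100 × 425 = 4292.50.
Efficiency loss = (10.100 − 1) × 425 = 3867.50.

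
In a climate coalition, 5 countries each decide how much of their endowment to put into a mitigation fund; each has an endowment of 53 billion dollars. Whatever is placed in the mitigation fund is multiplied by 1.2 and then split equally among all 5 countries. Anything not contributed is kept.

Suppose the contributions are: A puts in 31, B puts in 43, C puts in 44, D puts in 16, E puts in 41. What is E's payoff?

Total contributed: 31 + 43 + 44 + 16 + 41 = 175.
Each receives 1.2 × 175 / 5 = 42.00 from the mitigation fund.
E keeps 53 − 41 = 12, so E's payoff is 12 + 42.00 = 54.00.

54.00 billion dollars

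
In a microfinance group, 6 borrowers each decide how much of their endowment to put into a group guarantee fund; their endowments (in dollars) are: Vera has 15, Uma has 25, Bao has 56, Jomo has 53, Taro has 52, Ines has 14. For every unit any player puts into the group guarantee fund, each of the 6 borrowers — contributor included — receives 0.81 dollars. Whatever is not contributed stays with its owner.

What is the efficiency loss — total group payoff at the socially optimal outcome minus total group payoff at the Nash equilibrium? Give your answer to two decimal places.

829.90 dollars

The private return per contributed unit is 0.81 < 1 for everyone, so the Nash equilibrium is zero contribution and the group total is Σ E_j = 15 + 25 + 56 + 53 + 52 + 14 = 215.
Each contributed unit returns 4.860 to the group, so the social optimum is full contribution by everyone: group total = 4.860 × 215 = 1044.90.
Efficiency loss = (4.860 − 1) × 215 = 829.90.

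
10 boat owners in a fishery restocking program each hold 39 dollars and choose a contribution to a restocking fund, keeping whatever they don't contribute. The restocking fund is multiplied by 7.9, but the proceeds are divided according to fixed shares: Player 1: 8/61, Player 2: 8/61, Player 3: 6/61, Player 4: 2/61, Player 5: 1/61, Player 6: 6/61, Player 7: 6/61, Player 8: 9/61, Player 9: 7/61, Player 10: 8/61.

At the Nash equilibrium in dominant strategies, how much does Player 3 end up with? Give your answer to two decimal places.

160.22 dollars

Player j's private return per contributed unit is 7.9 × (j's share). Contributing is weakly dominant for j when that share is at least 1/7.9 = 0.1266, and contributing 0 is dominant otherwise.
The shares above 0.1266 belong to Player 1, Player 2, Player 8 and Player 10, contributing 39 each; the remaining 6 contribute 0. Total contributed: 156.
Player 3 keeps 39 and receives 7.9 × 156 × 6/61 = 121.22 from the restocking fund, for a payoff of 160.22.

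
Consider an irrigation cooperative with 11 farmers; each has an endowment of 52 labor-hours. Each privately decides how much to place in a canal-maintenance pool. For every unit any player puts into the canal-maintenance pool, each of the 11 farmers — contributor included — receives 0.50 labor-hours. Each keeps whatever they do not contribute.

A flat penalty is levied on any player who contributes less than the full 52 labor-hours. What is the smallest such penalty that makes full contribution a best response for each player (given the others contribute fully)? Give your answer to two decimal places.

Given the others contribute fully, the best deviation is to contribute 0 (any partial contribution still incurs the fine and gives up units whose private return 0.50 is below 1).
Deviating from 52 to 0 saves 52 labor-hours but forfeits the deviator's share of the drop in the canal-maintenance pool: 0.50 × 52 = 26.00.
So the deviation gain is 52 − 26.00 = 26.00, and the fine must be at least 26.00 labor-hours to wipe it out.

26.00 labor-hours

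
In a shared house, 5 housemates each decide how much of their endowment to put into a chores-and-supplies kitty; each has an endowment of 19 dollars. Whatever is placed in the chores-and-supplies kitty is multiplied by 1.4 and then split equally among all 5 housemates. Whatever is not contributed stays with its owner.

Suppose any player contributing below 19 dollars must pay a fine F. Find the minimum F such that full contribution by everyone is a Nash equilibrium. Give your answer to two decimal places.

13.68 dollars

Given the others contribute fully, the best deviation is to contribute 0 (any partial contribution still incurs the fine and gives up units whose private return 0.2800 is below 1).
Deviating from 19 to 0 saves 19 dollars but forfeits the deviator's share of the drop in the chores-and-supplies kitty: 1.4/5 × 19 = 5.32.
So the deviation gain is 19 − 5.32 = 13.68, and the fine must be at least 13.68 dollars to wipe it out.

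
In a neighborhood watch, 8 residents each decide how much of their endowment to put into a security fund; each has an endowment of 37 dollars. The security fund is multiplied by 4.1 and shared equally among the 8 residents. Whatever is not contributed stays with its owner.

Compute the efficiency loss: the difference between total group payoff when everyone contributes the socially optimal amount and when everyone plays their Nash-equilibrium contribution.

Each contributed unit returns 4.1/8 = 0.5125 to its contributor — below 1 — so contributing 0 is dominant for every player. At the Nash equilibrium everyone keeps their 37, and the group total is 8 × 37 = 296.
Each contributed unit returns 4.100 to the group as a whole (0.5125 to each of 8 players), which exceeds 1, so the social optimum is full contribution: group total = 4.100 × 296 = 1213.60.
Efficiency loss = 1213.60 − 296 = 917.60.

917.60 dollars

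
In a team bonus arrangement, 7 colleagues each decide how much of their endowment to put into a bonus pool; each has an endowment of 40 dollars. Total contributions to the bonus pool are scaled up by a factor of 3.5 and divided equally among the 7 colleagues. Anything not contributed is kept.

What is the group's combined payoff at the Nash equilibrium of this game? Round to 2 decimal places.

Each contributed unit returns 3.5/7 = 0.5000 to its contributor — below 1 — so contributing 0 is dominant for every player. At the Nash equilibrium everyone keeps their 40, and the group total is 7 × 40 = 280.

280.00 dollars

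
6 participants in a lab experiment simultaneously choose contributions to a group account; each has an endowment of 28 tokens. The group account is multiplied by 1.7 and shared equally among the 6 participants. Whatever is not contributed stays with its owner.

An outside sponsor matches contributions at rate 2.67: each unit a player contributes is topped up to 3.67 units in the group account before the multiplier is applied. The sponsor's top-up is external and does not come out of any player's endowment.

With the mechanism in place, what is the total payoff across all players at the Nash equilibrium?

1048.15 tokens

The effective private return per unit is now 1.7 × 3.67 / 6 = 1.0398 > 1, so every player's dominant strategy flips to full contribution.
At the Nash equilibrium everyone contributes 28. Group total payoff = 1.7 × 3.67 × 168 = 1048.15.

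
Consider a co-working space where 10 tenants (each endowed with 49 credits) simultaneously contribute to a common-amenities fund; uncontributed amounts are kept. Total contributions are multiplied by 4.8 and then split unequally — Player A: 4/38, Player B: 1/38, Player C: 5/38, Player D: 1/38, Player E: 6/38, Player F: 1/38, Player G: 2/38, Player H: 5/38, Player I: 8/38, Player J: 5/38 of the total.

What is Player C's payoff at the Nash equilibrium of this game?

For player j, contributing a unit is worthwhile iff 4.8 × (j's share) ≥ 1, i.e. iff j's share is at least 0.2083.
Player I alone (share 8/38) is above the threshold, contributing 49; the remaining 9 contribute 0. Total contributed: 49.
Player C keeps 49 and receives 4.8 × 49 × 5/38 = 30.95 from the common-amenities fund, for a payoff of 79.95.

79.95 credits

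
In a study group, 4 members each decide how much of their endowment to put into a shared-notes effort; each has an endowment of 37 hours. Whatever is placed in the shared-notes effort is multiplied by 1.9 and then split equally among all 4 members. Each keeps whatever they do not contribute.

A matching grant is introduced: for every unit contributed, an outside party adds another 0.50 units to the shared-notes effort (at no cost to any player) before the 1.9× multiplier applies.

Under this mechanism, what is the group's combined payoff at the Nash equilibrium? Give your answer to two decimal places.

The effective private return is 1.9 × 1.50 / 4 = 0.7125, which is still under 1, so the mechanism doesn't change anyone's dominant strategy: zero contribution.
Everyone keeps their endowment and the group total is 4 × 37 = 148.

148.00 hours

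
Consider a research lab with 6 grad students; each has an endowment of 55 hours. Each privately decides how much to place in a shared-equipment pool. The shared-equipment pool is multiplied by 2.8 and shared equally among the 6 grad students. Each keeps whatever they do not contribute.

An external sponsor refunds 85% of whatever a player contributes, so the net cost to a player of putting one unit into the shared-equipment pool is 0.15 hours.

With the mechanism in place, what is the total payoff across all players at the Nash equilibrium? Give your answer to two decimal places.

1204.50 hours

With the mechanism, a contributed unit returns (2.8/6) / 0.15 = 3.1111 per unit of net cost to the contributor — now above 1 — so contributing fully is weakly dominant for every player.
So the Nash equilibrium is full contribution by all 6; the group earns 6 × (55 × 0.85 + 2.8 × 55) = 1204.50.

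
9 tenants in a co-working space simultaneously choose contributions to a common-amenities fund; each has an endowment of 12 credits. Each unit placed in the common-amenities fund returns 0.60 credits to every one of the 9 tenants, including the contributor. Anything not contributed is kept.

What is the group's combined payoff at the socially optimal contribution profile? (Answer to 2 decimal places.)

Each contributed unit returns 5.400 to the group as a whole (0.60 to each of 9 players), which exceeds 1, so the social optimum is full contribution: group total = 5.400 × 108 = 583.20.

583.20 credits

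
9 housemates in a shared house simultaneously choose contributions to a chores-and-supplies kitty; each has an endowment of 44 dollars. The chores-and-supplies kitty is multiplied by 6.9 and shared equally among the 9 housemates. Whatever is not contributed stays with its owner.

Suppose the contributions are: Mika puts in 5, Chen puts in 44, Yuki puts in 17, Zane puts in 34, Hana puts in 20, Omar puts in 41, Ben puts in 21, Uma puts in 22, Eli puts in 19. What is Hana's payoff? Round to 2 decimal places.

194.97 dollars

Total contributed: 5 + 44 + 17 + 34 + 20 + 41 + 21 + 22 + 19 = 223.
Each receives 6.9 × 223 / 9 = 170.97 from the chores-and-supplies kitty.
Hana keeps 44 − 20 = 24, so Hana's payoff is 24 + 170.97 = 194.97.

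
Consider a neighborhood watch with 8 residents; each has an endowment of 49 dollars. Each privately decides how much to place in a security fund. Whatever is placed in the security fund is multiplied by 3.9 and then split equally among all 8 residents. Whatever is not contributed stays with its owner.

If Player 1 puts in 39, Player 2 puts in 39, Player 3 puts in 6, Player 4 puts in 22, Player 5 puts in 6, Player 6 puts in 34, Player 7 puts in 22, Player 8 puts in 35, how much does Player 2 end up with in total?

108.96 dollars

Total contributed: 39 + 39 + 6 + 22 + 6 + 34 + 22 + 35 = 203.
Each receives 3.9 × 203 / 8 = 98.96 from the security fund.
Player 2 keeps 49 − 39 = 10, so Player 2's payoff is 10 + 98.96 = 108.96.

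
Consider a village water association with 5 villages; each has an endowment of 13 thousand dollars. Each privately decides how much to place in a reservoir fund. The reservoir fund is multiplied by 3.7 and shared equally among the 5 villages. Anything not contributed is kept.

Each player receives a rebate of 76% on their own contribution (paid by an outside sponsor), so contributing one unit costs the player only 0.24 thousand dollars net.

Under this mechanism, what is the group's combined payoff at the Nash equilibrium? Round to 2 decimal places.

289.90 thousand dollars

Under the mechanism each unit contributed yields (3.7/5) / 0.24 = 3.0833 back to its contributor per unit of net cost, which exceeds 1, making full contribution the dominant choice for everyone.
So the Nash equilibrium is full contribution by all 5; the group earns 5 × (13 × 0.76 + 3.7 × 13) = 289.90.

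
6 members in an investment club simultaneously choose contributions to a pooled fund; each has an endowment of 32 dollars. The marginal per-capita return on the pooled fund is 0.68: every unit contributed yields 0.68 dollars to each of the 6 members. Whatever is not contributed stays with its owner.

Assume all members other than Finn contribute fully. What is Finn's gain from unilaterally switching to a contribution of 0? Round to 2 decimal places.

10.24 dollars

Switching from a contribution of 32 to 0 lets Finn keep an extra 32 dollars, but lowers the pooled fund by 32, which costs Finn their own share of that drop: 0.68 × 32 = 21.76.
Net gain = 32 − 21.76 = 10.24. The private return per contributed unit (0.68) is below 1, so free-riding is indeed the best response regardless of what the others do.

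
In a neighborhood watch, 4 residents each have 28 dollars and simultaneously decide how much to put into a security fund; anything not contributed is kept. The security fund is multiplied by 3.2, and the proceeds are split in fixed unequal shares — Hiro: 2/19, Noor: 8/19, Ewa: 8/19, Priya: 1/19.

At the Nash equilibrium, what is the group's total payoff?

Each unit j contributes comes back to j as 3.2 × (j's share), so j prefers to contribute only if that share exceeds 1/3.2 = 0.3125; otherwise keeping the unit dominates.
Noor and Ewa are above the threshold, contributing 28 each; the remaining 2 contribute 0. Total contributed: 56.
The security fund pays out 3.2 × 56 = 179.20 in total (split across the unequal shares, but the aggregate is all that matters for the group sum).
The 2 free-riders keep 28 each, adding 56. Group total = 56 + 179.20 = 235.20.

235.20 dollars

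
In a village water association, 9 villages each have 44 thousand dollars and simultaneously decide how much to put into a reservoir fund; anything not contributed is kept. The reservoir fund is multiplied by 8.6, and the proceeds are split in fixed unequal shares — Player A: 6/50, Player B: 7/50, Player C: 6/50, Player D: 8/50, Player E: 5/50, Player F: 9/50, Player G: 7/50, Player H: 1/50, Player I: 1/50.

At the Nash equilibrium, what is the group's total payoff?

2402.40 thousand dollars

Player j's private return per contributed unit is 8.6 × (j's share). Contributing is weakly dominant for j when that share is at least 1/8.6 = 0.1163, and contributing 0 is dominant otherwise.
The shares above 0.1163 belong to Player A, Player B, Player C, Player D, Player F and Player G, contributing 44 each; the remaining 3 contribute 0. Total contributed: 264.
The reservoir fund pays out 8.6 × 264 = 2270.40 in total (split across the unequal shares, but the aggregate is all that matters for the group sum).
The 3 free-riders keep 44 each, adding 132. Group total = 132 + 2270.40 = 2402.40.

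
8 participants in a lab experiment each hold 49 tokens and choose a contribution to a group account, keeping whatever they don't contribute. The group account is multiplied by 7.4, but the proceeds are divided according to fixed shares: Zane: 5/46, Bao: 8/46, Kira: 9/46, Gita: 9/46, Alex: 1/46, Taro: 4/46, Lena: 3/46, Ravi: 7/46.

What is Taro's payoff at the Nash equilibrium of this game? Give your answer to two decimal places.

A player with share s gets back 7.4·s per unit contributed, so full contribution is dominant for anyone with s > 1/7.4 = 0.1351 and zero contribution is dominant for anyone below.
Bao, Kira, Gita and Ravi are above the threshold, contributing 49 each; the remaining 4 contribute 0. Total contributed: 196.
Taro keeps 49 and receives 7.4 × 196 × 4/46 = 126.12 from the group account, for a payoff of 175.12.

175.12 tokens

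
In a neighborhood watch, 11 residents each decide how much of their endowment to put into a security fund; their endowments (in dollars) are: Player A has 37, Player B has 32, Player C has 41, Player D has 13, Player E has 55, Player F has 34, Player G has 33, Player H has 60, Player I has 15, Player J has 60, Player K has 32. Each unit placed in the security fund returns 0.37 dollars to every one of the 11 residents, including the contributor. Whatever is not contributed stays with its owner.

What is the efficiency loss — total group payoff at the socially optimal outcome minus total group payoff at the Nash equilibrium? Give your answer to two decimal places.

The private return per contributed unit is 0.37 < 1 for everyone, so the Nash equilibrium is zero contribution and the group total is Σ E_j = 37 + 32 + 41 + 13 + 55 + 34 + 33 + 60 + 15 + 60 + 32 = 412.
Each contributed unit returns 4.070 to the group, so the social optimum is full contribution by everyone: group total = 4.070 × 412 = 1676.84.
Efficiency loss = (4.070 − 1) × 412 = 1264.84.

1264.84 dollars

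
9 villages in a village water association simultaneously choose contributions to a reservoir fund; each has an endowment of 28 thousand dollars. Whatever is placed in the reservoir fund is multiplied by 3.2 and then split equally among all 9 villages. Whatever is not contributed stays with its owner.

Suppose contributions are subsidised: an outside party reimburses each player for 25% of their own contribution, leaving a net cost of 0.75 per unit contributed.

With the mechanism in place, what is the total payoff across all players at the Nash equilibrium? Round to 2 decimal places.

252.00 thousand dollars

With the mechanism, a contributed unit returns (3.2/9) / 0.75 = 0.4741 per unit of net cost — still below 1 — so contributing 0 remains dominant for every player.
At the Nash equilibrium no one contributes; group total payoff = 9 × 28 = 252.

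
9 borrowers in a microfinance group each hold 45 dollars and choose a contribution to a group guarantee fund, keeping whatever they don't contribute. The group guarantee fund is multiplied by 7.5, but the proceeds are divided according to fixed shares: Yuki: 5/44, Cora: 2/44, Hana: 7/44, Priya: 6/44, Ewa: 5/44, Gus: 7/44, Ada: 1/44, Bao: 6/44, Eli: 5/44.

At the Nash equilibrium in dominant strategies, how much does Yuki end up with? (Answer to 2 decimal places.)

198.41 dollars

Player j's private return per contributed unit is 7.5 × (j's share). Contributing is weakly dominant for j when that share is at least 1/7.5 = 0.1333, and contributing 0 is dominant otherwise.
The shares above 0.1333 belong to Hana, Priya, Gus and Bao, contributing 45 each; the remaining 5 contribute 0. Total contributed: 180.
Yuki keeps 45 and receives 7.5 × 180 × 5/44 = 153.41 from the group guarantee fund, for a payoff of 198.41.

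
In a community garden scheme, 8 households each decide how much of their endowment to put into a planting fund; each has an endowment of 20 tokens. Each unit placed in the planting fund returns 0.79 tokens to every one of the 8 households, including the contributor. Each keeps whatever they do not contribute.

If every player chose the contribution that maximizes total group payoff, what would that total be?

Each contributed unit returns 6.320 to the group as a whole (0.79 to each of 8 players), which exceeds 1, so the social optimum is full contribution: group total = 6.320 × 160 = 1011.20.

1011.20 tokens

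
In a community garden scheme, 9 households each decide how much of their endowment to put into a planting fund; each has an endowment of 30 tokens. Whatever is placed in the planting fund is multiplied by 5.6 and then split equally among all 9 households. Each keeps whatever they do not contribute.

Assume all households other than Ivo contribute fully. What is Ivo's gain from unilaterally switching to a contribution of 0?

Switching from a contribution of 30 to 0 lets Ivo keep an extra 30 tokens, but lowers the planting fund by 30, which costs Ivo their own share of that drop: 5.6/9 × 30 = 18.67.
Net gain = 30 − 18.67 = 11.33. The private return per contributed unit (0.6222) is below 1, so free-riding is indeed the best response regardless of what the others do.

11.33 tokens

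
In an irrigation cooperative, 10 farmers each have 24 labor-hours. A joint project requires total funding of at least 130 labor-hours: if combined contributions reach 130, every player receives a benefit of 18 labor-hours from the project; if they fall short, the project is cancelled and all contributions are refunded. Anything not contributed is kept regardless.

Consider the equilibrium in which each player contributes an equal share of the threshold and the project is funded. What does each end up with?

29 labor-hours

Equal share of the threshold: 130/10 = 13.
At this profile no one gains by cutting their contribution: any cut drops the total below 130, the project is cancelled, contributions are refunded, and the deviator ends with 24, which is less than 24 − 13 + 18 = 29. Contributing more than 13 just wastes the excess. So contributing exactly 13 is a best response.
Each player's payoff: 24 − 13 + 18 = 29.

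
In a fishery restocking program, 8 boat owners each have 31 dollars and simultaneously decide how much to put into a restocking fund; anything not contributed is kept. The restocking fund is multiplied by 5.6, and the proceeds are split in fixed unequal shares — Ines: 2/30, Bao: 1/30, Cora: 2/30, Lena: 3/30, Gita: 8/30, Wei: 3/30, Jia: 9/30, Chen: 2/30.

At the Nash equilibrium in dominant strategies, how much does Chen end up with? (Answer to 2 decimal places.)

A player with share s gets back 5.6·s per unit contributed, so full contribution is dominant for anyone with s > 1/5.6 = 0.1786 and zero contribution is dominant for anyone below.
Gita and Jia clear that bar, contributing 31 each; the remaining 6 contribute 0. Total contributed: 62.
Chen keeps 31 and receives 5.6 × 62 × 2/30 = 23.15 from the restocking fund, for a payoff of 54.15.

54.15 dollars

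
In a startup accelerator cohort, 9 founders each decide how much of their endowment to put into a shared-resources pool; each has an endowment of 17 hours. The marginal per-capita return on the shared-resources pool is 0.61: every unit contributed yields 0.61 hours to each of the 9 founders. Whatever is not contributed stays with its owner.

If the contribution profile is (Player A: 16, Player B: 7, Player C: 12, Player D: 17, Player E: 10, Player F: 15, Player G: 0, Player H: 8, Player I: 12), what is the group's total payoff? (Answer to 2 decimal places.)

588.53 hours

Total contributed: 16 + 7 + 12 + 17 + 10 + 15 + 0 + 8 + 12 = 97; total kept: 9 × 17 − 97 = 56.
The shared-resources pool pays out 0.61 × 9 × 97 = 532.53 in aggregate.
Group total = 56 + 532.53 = 588.53.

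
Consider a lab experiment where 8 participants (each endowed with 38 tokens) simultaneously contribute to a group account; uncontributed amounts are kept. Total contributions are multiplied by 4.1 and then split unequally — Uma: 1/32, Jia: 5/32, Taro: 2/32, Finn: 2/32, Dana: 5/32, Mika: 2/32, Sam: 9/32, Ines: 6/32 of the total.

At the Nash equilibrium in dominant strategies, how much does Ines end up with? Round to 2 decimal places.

67.21 tokens

For player j, contributing a unit is worthwhile iff 4.1 × (j's share) ≥ 1, i.e. iff j's share is at least 0.2439.
Sam alone (share 9/32) is above the threshold, contributing 38; the remaining 7 contribute 0. Total contributed: 38.
Ines keeps 38 and receives 4.1 × 38 × 6/32 = 29.21 from the group account, for a payoff of 67.21.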